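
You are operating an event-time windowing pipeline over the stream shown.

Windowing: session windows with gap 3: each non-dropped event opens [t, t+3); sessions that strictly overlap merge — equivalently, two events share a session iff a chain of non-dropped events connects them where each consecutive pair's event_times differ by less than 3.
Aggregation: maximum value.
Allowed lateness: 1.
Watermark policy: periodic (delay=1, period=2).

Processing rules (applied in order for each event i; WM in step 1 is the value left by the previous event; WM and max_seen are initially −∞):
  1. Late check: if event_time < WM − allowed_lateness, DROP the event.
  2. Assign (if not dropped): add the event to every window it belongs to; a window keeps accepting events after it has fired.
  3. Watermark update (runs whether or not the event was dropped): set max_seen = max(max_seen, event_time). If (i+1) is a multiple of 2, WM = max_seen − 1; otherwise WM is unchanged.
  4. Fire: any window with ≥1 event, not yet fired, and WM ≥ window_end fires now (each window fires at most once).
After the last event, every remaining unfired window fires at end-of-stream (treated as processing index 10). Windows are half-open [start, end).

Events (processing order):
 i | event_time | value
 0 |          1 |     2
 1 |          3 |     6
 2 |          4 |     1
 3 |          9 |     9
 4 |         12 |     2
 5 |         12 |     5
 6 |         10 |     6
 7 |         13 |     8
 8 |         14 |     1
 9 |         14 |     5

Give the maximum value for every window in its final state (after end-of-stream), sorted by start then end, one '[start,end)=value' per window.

i=0 t=1 v=2: → [1,4); WM=−∞
i=1 t=3 v=6: → [1,6); WM=2
i=2 t=4 v=1: → [1,7); WM=2
i=3 t=9 v=9: → [9,12); WM=8
i=4 t=12 v=2: → [12,15); WM=8
i=5 t=12 v=5: → [12,15); WM=11
i=6 t=10 v=6: → [9,15); WM=11
i=7 t=13 v=8: → [9,16); WM=12
i=8 t=14 v=1: → [9,17); WM=12
i=9 t=14 v=5: → [9,17); WM=13

[1,7)=6 [9,17)=9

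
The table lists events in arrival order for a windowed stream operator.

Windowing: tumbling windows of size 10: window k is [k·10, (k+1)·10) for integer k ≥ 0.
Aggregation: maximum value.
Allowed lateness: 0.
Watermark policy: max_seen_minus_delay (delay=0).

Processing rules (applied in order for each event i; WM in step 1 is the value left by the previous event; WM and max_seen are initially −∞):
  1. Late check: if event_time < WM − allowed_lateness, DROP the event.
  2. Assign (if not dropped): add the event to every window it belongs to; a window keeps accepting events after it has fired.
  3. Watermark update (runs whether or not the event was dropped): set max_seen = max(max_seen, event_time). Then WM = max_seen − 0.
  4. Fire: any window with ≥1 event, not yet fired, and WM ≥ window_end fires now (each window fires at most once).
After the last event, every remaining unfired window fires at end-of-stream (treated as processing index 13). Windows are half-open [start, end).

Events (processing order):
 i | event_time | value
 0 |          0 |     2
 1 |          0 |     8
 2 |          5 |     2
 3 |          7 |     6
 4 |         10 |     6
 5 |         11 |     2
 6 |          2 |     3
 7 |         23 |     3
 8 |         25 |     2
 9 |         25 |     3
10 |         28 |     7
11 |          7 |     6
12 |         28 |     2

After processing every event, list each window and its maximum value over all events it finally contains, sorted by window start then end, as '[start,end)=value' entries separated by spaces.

i=0 t=0 v=2: → [0,10); WM=0
i=1 t=0 v=8: → [0,10); WM=0
i=2 t=5 v=2: → [0,10); WM=5
i=3 t=7 v=6: → [0,10); WM=7
i=4 t=10 v=6: → [10,20); WM=10; [0,10) fires=8
i=5 t=11 v=2: → [10,20); WM=11
i=6 t=2 v=3: DROP (t<11-0); WM=11
i=7 t=23 v=3: → [20,30); WM=23; [10,20) fires=6
i=8 t=25 v=2: → [20,30); WM=25
i=9 t=25 v=3: → [20,30); WM=25
i=10 t=28 v=7: → [20,30); WM=28
i=11 t=7 v=6: DROP (t<28-0); WM=28
i=12 t=28 v=2: → [20,30); WM=28

[0,10)=8 [10,20)=6 [20,30)=7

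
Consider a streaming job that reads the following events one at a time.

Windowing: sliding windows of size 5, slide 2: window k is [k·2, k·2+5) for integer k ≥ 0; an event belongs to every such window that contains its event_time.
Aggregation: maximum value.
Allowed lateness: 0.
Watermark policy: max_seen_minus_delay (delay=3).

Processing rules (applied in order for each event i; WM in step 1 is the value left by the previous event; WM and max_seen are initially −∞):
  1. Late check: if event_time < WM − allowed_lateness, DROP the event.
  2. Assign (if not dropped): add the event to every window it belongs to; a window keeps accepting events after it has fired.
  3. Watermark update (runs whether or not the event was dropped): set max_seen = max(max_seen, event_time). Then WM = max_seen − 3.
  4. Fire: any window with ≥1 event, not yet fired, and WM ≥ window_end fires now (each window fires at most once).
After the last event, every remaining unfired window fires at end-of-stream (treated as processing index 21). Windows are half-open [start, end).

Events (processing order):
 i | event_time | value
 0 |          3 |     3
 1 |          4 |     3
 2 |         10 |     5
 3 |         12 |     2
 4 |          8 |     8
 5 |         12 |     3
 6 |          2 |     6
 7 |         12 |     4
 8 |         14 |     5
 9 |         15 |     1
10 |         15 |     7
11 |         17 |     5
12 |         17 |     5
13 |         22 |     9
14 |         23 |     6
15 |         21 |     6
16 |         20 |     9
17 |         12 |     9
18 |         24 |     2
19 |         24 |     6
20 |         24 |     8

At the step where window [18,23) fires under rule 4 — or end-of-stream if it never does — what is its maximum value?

i=0 t=3 v=3: → [2,7),[0,5); WM=0
i=1 t=4 v=3: → [4,9),[2,7),[0,5); WM=1
i=2 t=10 v=5: → [10,15),[8,13),[6,11); WM=7; [0,5) fires=3 [2,7) fires=3
i=3 t=12 v=2: → [12,17),[10,15),[8,13); WM=9; [4,9) fires=3
i=4 t=8 v=8: DROP (t<9-0); WM=9
i=5 t=12 v=3: → [12,17),[10,15),[8,13); WM=9
i=6 t=2 v=6: DROP (t<9-0); WM=9
i=7 t=12 v=4: → [12,17),[10,15),[8,13); WM=9
i=8 t=14 v=5: → [14,19),[12,17),[10,15); WM=11; [6,11) fires=5
i=9 t=15 v=1: → [14,19),[12,17); WM=12
i=10 t=15 v=7: → [14,19),[12,17); WM=12
i=11 t=17 v=5: → [16,21),[14,19); WM=14; [8,13) fires=5
i=12 t=17 v=5: → [16,21),[14,19); WM=14
i=13 t=22 v=9: → [22,27),[20,25),[18,23); WM=19; [10,15) fires=5 [12,17) fires=7 [14,19) fires=7
i=14 t=23 v=6: → [22,27),[20,25); WM=20
i=15 t=21 v=6: → [20,25),[18,23); WM=20
i=16 t=20 v=9: → [20,25),[18,23),[16,21); WM=20
i=17 t=12 v=9: DROP (t<20-0); WM=20
i=18 t=24 v=2: → [24,29),[22,27),[20,25); WM=21; [16,21) fires=9
i=19 t=24 v=6: → [24,29),[22,27),[20,25); WM=21
i=20 t=24 v=8: → [24,29),[22,27),[20,25); WM=21

9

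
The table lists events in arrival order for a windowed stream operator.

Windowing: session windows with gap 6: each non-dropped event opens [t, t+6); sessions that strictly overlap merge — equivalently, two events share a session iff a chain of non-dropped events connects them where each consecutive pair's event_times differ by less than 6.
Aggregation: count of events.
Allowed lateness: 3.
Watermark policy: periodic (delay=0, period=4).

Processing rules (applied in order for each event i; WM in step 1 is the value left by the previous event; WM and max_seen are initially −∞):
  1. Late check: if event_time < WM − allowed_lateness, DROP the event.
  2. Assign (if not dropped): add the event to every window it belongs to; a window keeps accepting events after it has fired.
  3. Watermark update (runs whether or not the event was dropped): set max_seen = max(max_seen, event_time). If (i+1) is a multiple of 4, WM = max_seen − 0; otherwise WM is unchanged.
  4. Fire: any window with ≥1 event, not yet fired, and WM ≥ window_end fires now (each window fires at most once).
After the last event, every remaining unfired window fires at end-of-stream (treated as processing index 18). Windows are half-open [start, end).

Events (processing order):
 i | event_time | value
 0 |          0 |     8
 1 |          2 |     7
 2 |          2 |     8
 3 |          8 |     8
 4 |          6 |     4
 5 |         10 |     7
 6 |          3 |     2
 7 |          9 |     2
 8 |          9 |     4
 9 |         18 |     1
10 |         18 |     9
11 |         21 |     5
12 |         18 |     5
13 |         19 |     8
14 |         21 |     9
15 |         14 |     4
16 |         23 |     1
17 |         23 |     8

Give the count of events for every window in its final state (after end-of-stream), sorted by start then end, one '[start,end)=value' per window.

[0,16)=8 [18,29)=8

i=0 t=0 v=8: → [0,6); WM=−∞
i=1 t=2 v=7: → [0,8); WM=−∞
i=2 t=2 v=8: → [0,8); WM=−∞
i=3 t=8 v=8: → [8,14); WM=8
i=4 t=6 v=4: → [0,14); WM=8
i=5 t=10 v=7: → [0,16); WM=8
i=6 t=3 v=2: DROP (t<8-3); WM=8
i=7 t=9 v=2: → [0,16); WM=10
i=8 t=9 v=4: → [0,16); WM=10
i=9 t=18 v=1: → [18,24); WM=10
i=10 t=18 v=9: → [18,24); WM=10
i=11 t=21 v=5: → [18,27); WM=21
i=12 t=18 v=5: → [18,27); WM=21
i=13 t=19 v=8: → [18,27); WM=21
i=14 t=21 v=9: → [18,27); WM=21
i=15 t=14 v=4: DROP (t<21-3); WM=21
i=16 t=23 v=1: → [18,29); WM=21
i=17 t=23 v=8: → [18,29); WM=21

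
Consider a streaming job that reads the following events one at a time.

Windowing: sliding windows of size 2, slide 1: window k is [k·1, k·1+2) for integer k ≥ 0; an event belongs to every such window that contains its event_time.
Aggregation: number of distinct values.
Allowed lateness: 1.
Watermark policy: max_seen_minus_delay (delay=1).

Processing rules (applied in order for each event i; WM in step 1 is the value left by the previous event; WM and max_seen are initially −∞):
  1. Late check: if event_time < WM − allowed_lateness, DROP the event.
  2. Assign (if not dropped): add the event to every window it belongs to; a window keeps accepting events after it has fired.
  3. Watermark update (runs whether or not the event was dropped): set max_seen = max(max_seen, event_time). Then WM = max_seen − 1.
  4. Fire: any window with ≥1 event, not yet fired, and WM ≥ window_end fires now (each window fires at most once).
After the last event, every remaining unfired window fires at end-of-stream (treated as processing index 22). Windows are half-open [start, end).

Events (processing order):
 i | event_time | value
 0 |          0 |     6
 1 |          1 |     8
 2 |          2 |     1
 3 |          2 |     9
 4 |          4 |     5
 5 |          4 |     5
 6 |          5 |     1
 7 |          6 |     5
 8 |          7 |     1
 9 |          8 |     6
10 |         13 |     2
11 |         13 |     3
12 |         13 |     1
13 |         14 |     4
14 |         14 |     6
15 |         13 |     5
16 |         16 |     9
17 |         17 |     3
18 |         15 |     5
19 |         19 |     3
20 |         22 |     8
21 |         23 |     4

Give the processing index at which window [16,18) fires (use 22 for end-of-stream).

i=0 t=0 v=6: → [0,2); WM=-1
i=1 t=1 v=8: → [1,3),[0,2); WM=0
i=2 t=2 v=1: → [2,4),[1,3); WM=1
i=3 t=2 v=9: → [2,4),[1,3); WM=1
i=4 t=4 v=5: → [4,6),[3,5); WM=3; [0,2) fires=2 [1,3) fires=3
i=5 t=4 v=5: → [4,6),[3,5); WM=3
i=6 t=5 v=1: → [5,7),[4,6); WM=4; [2,4) fires=2
i=7 t=6 v=5: → [6,8),[5,7); WM=5; [3,5) fires=1
i=8 t=7 v=1: → [7,9),[6,8); WM=6; [4,6) fires=2
i=9 t=8 v=6: → [8,10),[7,9); WM=7; [5,7) fires=2
i=10 t=13 v=2: → [13,15),[12,14); WM=12; [6,8) fires=2 [7,9) fires=2 [8,10) fires=1
i=11 t=13 v=3: → [13,15),[12,14); WM=12
i=12 t=13 v=1: → [13,15),[12,14); WM=12
i=13 t=14 v=4: → [14,16),[13,15); WM=13
i=14 t=14 v=6: → [14,16),[13,15); WM=13
i=15 t=13 v=5: → [13,15),[12,14); WM=13
i=16 t=16 v=9: → [16,18),[15,17); WM=15; [12,14) fires=4 [13,15) fires=6
i=17 t=17 v=3: → [17,19),[16,18); WM=16; [14,16) fires=2
i=18 t=15 v=5: → [15,17),[14,16); WM=16
i=19 t=19 v=3: → [19,21),[18,20); WM=18; [15,17) fires=2 [16,18) fires=2
i=20 t=22 v=8: → [22,24),[21,23); WM=21; [17,19) fires=1 [18,20) fires=1 [19,21) fires=1
i=21 t=23 v=4: → [23,25),[22,24); WM=22

19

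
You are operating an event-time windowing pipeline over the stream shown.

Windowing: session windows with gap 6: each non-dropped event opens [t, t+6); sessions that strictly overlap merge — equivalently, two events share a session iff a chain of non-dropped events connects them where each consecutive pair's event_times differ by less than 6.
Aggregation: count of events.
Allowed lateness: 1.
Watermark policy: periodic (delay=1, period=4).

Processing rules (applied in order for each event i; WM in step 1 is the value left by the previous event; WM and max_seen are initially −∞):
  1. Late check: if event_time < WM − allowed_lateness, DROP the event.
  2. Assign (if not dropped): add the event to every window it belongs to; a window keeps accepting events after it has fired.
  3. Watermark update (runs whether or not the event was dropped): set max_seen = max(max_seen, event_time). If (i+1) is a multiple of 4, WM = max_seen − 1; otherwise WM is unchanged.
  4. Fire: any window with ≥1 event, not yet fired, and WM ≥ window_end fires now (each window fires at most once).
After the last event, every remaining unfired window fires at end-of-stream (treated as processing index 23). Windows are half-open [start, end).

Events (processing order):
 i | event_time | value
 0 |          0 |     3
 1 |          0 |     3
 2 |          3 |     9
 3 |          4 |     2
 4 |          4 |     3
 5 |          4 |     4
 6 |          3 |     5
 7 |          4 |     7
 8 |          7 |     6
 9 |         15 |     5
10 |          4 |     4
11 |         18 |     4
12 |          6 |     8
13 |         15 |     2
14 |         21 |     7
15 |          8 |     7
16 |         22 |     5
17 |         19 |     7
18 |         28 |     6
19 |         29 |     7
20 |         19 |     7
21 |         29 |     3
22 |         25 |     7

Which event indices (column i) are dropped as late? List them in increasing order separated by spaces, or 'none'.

i=0 t=0 v=3: → [0,6); WM=−∞
i=1 t=0 v=3: → [0,6); WM=−∞
i=2 t=3 v=9: → [0,9); WM=−∞
i=3 t=4 v=2: → [0,10); WM=3
i=4 t=4 v=3: → [0,10); WM=3
i=5 t=4 v=4: → [0,10); WM=3
i=6 t=3 v=5: → [0,10); WM=3
i=7 t=4 v=7: → [0,10); WM=3
i=8 t=7 v=6: → [0,13); WM=3
i=9 t=15 v=5: → [15,21); WM=3
i=10 t=4 v=4: → [0,13); WM=3
i=11 t=18 v=4: → [15,24); WM=17
i=12 t=6 v=8: DROP (t<17-1); WM=17
i=13 t=15 v=2: DROP (t<17-1); WM=17
i=14 t=21 v=7: → [15,27); WM=17
i=15 t=8 v=7: DROP (t<17-1); WM=20
i=16 t=22 v=5: → [15,28); WM=20
i=17 t=19 v=7: → [15,28); WM=20
i=18 t=28 v=6: → [28,34); WM=20
i=19 t=29 v=7: → [28,35); WM=28
i=20 t=19 v=7: DROP (t<28-1); WM=28
i=21 t=29 v=3: → [28,35); WM=28
i=22 t=25 v=7: DROP (t<28-1); WM=28

12 13 15 20 22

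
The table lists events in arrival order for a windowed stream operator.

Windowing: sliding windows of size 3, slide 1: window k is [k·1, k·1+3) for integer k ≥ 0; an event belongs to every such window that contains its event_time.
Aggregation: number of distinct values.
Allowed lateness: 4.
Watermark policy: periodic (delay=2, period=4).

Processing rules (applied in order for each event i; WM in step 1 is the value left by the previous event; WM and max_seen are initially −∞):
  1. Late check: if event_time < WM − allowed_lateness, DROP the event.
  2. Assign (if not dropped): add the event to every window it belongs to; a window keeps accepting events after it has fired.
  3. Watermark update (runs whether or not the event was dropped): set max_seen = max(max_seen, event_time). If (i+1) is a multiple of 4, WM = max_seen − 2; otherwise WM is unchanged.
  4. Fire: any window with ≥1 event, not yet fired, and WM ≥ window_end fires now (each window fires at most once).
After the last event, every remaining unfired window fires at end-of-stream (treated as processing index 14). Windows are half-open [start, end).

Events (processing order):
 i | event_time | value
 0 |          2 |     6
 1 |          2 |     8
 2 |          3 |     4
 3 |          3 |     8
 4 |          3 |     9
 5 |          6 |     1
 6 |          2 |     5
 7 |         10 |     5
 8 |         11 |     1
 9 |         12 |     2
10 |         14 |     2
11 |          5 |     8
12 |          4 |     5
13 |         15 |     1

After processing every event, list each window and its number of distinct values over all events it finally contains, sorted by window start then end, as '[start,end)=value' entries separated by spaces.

i=0 t=2 v=6: → [2,5),[1,4),[0,3); WM=−∞
i=1 t=2 v=8: → [2,5),[1,4),[0,3); WM=−∞
i=2 t=3 v=4: → [3,6),[2,5),[1,4); WM=−∞
i=3 t=3 v=8: → [3,6),[2,5),[1,4); WM=1
i=4 t=3 v=9: → [3,6),[2,5),[1,4); WM=1
i=5 t=6 v=1: → [6,9),[5,8),[4,7); WM=1
i=6 t=2 v=5: → [2,5),[1,4),[0,3); WM=1
i=7 t=10 v=5: → [10,13),[9,12),[8,11); WM=8; [0,3) fires=3 [1,4) fires=5 [2,5) fires=5 [3,6) fires=3 [4,7) fires=1 [5,8) fires=1
i=8 t=11 v=1: → [11,14),[10,13),[9,12); WM=8
i=9 t=12 v=2: → [12,15),[11,14),[10,13); WM=8
i=10 t=14 v=2: → [14,17),[13,16),[12,15); WM=8
i=11 t=5 v=8: → [5,8),[4,7),[3,6); WM=12; [6,9) fires=1 [8,11) fires=1 [9,12) fires=2
i=12 t=4 v=5: DROP (t<12-4); WM=12
i=13 t=15 v=1: → [15,18),[14,17),[13,16); WM=12

[0,3)=3 [1,4)=5 [2,5)=5 [3,6)=3 [4,7)=2 [5,8)=2 [6,9)=1 [8,11)=1 [9,12)=2 [10,13)=3 [11,14)=2 [12,15)=1 [13,16)=2 [14,17)=2 [15,18)=1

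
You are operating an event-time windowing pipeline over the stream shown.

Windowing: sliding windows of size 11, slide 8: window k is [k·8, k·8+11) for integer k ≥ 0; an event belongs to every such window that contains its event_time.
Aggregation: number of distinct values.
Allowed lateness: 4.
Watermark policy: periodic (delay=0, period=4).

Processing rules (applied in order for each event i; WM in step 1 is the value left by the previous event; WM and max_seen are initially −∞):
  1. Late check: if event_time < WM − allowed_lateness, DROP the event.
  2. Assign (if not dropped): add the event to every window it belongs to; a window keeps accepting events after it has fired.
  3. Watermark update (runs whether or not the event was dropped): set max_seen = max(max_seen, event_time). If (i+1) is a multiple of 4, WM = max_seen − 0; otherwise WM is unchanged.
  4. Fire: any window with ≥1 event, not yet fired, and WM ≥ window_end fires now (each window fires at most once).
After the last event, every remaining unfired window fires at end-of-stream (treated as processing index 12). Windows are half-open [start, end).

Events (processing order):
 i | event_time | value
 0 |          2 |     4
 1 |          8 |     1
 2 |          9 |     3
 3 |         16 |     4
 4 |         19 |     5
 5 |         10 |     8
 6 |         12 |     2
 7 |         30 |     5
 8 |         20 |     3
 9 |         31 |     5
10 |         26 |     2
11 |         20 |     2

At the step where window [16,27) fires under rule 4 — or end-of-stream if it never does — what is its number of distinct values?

2

i=0 t=2 v=4: → [0,11); WM=−∞
i=1 t=8 v=1: → [8,19),[0,11); WM=−∞
i=2 t=9 v=3: → [8,19),[0,11); WM=−∞
i=3 t=16 v=4: → [16,27),[8,19); WM=16; [0,11) fires=3
i=4 t=19 v=5: → [16,27); WM=16
i=5 t=10 v=8: DROP (t<16-4); WM=16
i=6 t=12 v=2: → [8,19); WM=16
i=7 t=30 v=5: → [24,35); WM=30; [8,19) fires=4 [16,27) fires=2
i=8 t=20 v=3: DROP (t<30-4); WM=30
i=9 t=31 v=5: → [24,35); WM=30
i=10 t=26 v=2: → [24,35),[16,27); WM=30
i=11 t=20 v=2: DROP (t<30-4); WM=31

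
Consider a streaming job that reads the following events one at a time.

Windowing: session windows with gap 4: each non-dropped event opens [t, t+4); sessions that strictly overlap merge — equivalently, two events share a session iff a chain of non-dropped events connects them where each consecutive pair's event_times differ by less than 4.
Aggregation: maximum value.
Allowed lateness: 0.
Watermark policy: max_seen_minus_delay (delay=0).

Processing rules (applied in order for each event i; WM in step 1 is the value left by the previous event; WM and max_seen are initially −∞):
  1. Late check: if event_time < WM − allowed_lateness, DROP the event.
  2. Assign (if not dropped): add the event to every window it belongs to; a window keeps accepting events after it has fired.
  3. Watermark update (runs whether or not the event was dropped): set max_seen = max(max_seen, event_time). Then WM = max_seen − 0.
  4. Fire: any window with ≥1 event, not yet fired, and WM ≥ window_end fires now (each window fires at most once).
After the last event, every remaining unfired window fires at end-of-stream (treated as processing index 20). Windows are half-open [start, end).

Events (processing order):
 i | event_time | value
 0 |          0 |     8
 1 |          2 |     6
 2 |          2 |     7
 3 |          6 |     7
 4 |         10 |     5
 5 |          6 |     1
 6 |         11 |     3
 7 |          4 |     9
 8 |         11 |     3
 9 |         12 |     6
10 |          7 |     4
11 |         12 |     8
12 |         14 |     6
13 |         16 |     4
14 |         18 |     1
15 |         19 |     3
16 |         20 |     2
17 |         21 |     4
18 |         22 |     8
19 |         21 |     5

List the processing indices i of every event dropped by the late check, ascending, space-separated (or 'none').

i=0 t=0 v=8: → [0,4); WM=0
i=1 t=2 v=6: → [0,6); WM=2
i=2 t=2 v=7: → [0,6); WM=2
i=3 t=6 v=7: → [6,10); WM=6
i=4 t=10 v=5: → [10,14); WM=10
i=5 t=6 v=1: DROP (t<10-0); WM=10
i=6 t=11 v=3: → [10,15); WM=11
i=7 t=4 v=9: DROP (t<11-0); WM=11
i=8 t=11 v=3: → [10,15); WM=11
i=9 t=12 v=6: → [10,16); WM=12
i=10 t=7 v=4: DROP (t<12-0); WM=12
i=11 t=12 v=8: → [10,16); WM=12
i=12 t=14 v=6: → [10,18); WM=14
i=13 t=16 v=4: → [10,20); WM=16
i=14 t=18 v=1: → [10,22); WM=18
i=15 t=19 v=3: → [10,23); WM=19
i=16 t=20 v=2: → [10,24); WM=20
i=17 t=21 v=4: → [10,25); WM=21
i=18 t=22 v=8: → [10,26); WM=22
i=19 t=21 v=5: DROP (t<22-0); WM=22

5 7 10 19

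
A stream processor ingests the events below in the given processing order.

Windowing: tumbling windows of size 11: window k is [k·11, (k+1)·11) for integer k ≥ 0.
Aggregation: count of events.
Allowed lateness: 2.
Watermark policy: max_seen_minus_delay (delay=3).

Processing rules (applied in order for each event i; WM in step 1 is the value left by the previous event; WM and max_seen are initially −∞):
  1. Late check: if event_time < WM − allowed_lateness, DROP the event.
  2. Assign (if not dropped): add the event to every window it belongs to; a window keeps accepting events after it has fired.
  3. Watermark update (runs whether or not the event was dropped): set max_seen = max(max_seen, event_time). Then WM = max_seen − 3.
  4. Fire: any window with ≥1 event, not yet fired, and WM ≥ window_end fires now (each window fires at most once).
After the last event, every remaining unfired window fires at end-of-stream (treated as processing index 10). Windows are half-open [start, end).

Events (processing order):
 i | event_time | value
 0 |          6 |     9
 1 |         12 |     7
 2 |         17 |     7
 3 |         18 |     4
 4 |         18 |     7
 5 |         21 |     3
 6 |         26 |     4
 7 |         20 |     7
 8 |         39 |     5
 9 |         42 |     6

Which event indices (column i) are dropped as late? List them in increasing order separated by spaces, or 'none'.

7

i=0 t=6 v=9: → [0,11); WM=3
i=1 t=12 v=7: → [11,22); WM=9
i=2 t=17 v=7: → [11,22); WM=14; [0,11) fires=1
i=3 t=18 v=4: → [11,22); WM=15
i=4 t=18 v=7: → [11,22); WM=15
i=5 t=21 v=3: → [11,22); WM=18
i=6 t=26 v=4: → [22,33); WM=23; [11,22) fires=5
i=7 t=20 v=7: DROP (t<23-2); WM=23
i=8 t=39 v=5: → [33,44); WM=36; [22,33) fires=1
i=9 t=42 v=6: → [33,44); WM=39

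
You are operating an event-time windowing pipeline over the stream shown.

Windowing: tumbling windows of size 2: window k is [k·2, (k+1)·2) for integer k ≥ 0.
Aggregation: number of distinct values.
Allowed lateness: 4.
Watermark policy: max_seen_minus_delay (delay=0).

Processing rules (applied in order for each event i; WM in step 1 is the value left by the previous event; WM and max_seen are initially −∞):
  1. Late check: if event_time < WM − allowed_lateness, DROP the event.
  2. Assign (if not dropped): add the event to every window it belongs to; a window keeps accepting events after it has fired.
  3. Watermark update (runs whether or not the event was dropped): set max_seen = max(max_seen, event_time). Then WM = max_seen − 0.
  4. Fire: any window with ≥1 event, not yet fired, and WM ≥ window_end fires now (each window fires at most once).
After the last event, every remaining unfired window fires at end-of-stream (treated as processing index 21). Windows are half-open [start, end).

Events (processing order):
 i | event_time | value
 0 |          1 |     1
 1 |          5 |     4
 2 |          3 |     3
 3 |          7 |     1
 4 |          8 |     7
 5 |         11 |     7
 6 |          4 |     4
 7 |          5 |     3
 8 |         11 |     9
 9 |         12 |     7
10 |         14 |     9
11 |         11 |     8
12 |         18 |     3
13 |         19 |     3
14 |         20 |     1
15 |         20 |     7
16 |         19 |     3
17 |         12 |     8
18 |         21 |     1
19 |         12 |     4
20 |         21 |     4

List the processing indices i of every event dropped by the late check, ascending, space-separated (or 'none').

6 7 17 19

i=0 t=1 v=1: → [0,2); WM=1
i=1 t=5 v=4: → [4,6); WM=5; [0,2) fires=1
i=2 t=3 v=3: → [2,4); WM=5; [2,4) fires=1
i=3 t=7 v=1: → [6,8); WM=7; [4,6) fires=1
i=4 t=8 v=7: → [8,10); WM=8; [6,8) fires=1
i=5 t=11 v=7: → [10,12); WM=11; [8,10) fires=1
i=6 t=4 v=4: DROP (t<11-4); WM=11
i=7 t=5 v=3: DROP (t<11-4); WM=11
i=8 t=11 v=9: → [10,12); WM=11
i=9 t=12 v=7: → [12,14); WM=12; [10,12) fires=2
i=10 t=14 v=9: → [14,16); WM=14; [12,14) fires=1
i=11 t=11 v=8: → [10,12); WM=14
i=12 t=18 v=3: → [18,20); WM=18; [14,16) fires=1
i=13 t=19 v=3: → [18,20); WM=19
i=14 t=20 v=1: → [20,22); WM=20; [18,20) fires=1
i=15 t=20 v=7: → [20,22); WM=20
i=16 t=19 v=3: → [18,20); WM=20
i=17 t=12 v=8: DROP (t<20-4); WM=20
i=18 t=21 v=1: → [20,22); WM=21
i=19 t=12 v=4: DROP (t<21-4); WM=21
i=20 t=21 v=4: → [20,22); WM=21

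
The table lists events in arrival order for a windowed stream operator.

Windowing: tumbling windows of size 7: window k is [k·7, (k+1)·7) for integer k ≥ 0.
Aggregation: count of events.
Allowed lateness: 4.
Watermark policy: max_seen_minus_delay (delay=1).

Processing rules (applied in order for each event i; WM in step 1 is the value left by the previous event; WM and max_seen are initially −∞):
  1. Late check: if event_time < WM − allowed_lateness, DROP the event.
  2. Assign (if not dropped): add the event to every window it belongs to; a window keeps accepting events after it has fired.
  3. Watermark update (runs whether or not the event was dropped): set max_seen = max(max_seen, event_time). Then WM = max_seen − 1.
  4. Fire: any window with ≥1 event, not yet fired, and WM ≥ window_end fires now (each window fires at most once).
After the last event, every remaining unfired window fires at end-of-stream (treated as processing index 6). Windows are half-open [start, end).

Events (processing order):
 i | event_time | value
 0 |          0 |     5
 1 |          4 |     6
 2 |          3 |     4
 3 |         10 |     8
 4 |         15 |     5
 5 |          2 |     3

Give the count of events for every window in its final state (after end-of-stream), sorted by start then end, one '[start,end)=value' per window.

i=0 t=0 v=5: → [0,7); WM=-1
i=1 t=4 v=6: → [0,7); WM=3
i=2 t=3 v=4: → [0,7); WM=3
i=3 t=10 v=8: → [7,14); WM=9; [0,7) fires=3
i=4 t=15 v=5: → [14,21); WM=14; [7,14) fires=1
i=5 t=2 v=3: DROP (t<14-4); WM=14

[0,7)=3 [7,14)=1 [14,21)=1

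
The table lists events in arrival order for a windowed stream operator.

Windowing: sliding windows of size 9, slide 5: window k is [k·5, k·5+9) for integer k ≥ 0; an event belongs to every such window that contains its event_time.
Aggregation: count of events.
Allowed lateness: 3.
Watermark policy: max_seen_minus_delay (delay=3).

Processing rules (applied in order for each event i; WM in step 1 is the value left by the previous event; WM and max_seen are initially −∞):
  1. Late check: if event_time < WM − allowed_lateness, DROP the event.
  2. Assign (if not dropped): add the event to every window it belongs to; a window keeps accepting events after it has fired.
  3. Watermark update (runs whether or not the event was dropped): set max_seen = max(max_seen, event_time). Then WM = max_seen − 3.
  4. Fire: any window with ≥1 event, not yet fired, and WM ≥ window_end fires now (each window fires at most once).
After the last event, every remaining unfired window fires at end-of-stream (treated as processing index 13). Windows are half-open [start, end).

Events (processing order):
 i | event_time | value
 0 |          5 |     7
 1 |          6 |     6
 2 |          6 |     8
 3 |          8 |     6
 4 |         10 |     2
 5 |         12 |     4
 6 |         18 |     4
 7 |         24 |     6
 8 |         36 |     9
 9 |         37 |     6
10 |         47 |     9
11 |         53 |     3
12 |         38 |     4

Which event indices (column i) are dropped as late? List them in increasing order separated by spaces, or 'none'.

i=0 t=5 v=7: → [5,14),[0,9); WM=2
i=1 t=6 v=6: → [5,14),[0,9); WM=3
i=2 t=6 v=8: → [5,14),[0,9); WM=3
i=3 t=8 v=6: → [5,14),[0,9); WM=5
i=4 t=10 v=2: → [10,19),[5,14); WM=7
i=5 t=12 v=4: → [10,19),[5,14); WM=9; [0,9) fires=4
i=6 t=18 v=4: → [15,24),[10,19); WM=15; [5,14) fires=6
i=7 t=24 v=6: → [20,29); WM=21; [10,19) fires=3
i=8 t=36 v=9: → [35,44),[30,39); WM=33; [15,24) fires=1 [20,29) fires=1
i=9 t=37 v=6: → [35,44),[30,39); WM=34
i=10 t=47 v=9: → [45,54),[40,49); WM=44; [30,39) fires=2 [35,44) fires=2
i=11 t=53 v=3: → [50,59),[45,54); WM=50; [40,49) fires=1
i=12 t=38 v=4: DROP (t<50-3); WM=50

12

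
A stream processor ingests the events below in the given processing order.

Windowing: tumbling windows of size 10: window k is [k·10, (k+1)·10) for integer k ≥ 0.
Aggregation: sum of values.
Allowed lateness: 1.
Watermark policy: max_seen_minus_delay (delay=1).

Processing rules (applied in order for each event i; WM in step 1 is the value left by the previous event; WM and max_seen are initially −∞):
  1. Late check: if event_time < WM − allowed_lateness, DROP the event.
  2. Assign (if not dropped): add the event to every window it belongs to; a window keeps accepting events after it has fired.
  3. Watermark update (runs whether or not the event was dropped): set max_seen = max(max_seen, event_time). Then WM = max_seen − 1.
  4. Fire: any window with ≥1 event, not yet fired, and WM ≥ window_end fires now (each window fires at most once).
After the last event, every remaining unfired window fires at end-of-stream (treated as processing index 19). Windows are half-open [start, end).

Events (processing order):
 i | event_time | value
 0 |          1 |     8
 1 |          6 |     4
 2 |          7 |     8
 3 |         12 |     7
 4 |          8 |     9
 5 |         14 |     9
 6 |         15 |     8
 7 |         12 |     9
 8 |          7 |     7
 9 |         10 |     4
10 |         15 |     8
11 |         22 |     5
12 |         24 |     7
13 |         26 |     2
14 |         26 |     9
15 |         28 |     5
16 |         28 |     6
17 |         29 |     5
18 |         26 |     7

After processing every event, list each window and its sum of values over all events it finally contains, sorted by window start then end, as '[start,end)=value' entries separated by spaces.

[0,10)=20 [10,20)=32 [20,30)=39

i=0 t=1 v=8: → [0,10); WM=0
i=1 t=6 v=4: → [0,10); WM=5
i=2 t=7 v=8: → [0,10); WM=6
i=3 t=12 v=7: → [10,20); WM=11; [0,10) fires=20
i=4 t=8 v=9: DROP (t<11-1); WM=11
i=5 t=14 v=9: → [10,20); WM=13
i=6 t=15 v=8: → [10,20); WM=14
i=7 t=12 v=9: DROP (t<14-1); WM=14
i=8 t=7 v=7: DROP (t<14-1); WM=14
i=9 t=10 v=4: DROP (t<14-1); WM=14
i=10 t=15 v=8: → [10,20); WM=14
i=11 t=22 v=5: → [20,30); WM=21; [10,20) fires=32
i=12 t=24 v=7: → [20,30); WM=23
i=13 t=26 v=2: → [20,30); WM=25
i=14 t=26 v=9: → [20,30); WM=25
i=15 t=28 v=5: → [20,30); WM=27
i=16 t=28 v=6: → [20,30); WM=27
i=17 t=29 v=5: → [20,30); WM=28
i=18 t=26 v=7: DROP (t<28-1); WM=28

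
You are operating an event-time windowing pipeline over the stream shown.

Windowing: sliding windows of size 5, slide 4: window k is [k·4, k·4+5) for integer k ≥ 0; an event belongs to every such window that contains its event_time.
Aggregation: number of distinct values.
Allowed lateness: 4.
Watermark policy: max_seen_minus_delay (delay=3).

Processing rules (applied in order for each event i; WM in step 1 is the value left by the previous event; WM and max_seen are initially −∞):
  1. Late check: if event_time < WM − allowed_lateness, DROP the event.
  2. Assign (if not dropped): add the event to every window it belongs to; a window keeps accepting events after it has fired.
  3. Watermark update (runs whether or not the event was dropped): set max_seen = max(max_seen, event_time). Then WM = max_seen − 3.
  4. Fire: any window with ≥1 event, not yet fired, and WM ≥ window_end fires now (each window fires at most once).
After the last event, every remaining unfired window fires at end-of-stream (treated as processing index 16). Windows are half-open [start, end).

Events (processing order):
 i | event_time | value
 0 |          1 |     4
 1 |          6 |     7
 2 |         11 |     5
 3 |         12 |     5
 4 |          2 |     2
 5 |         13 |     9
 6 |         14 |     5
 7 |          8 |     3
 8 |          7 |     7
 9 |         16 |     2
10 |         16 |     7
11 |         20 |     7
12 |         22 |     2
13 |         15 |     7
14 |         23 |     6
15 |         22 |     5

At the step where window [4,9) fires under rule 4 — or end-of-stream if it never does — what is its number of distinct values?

i=0 t=1 v=4: → [0,5); WM=-2
i=1 t=6 v=7: → [4,9); WM=3
i=2 t=11 v=5: → [8,13); WM=8; [0,5) fires=1
i=3 t=12 v=5: → [12,17),[8,13); WM=9; [4,9) fires=1
i=4 t=2 v=2: DROP (t<9-4); WM=9
i=5 t=13 v=9: → [12,17); WM=10
i=6 t=14 v=5: → [12,17); WM=11
i=7 t=8 v=3: → [8,13),[4,9); WM=11
i=8 t=7 v=7: → [4,9); WM=11
i=9 t=16 v=2: → [16,21),[12,17); WM=13; [8,13) fires=2
i=10 t=16 v=7: → [16,21),[12,17); WM=13
i=11 t=20 v=7: → [20,25),[16,21); WM=17; [12,17) fires=4
i=12 t=22 v=2: → [20,25); WM=19
i=13 t=15 v=7: → [12,17); WM=19
i=14 t=23 v=6: → [20,25); WM=20
i=15 t=22 v=5: → [20,25); WM=20

1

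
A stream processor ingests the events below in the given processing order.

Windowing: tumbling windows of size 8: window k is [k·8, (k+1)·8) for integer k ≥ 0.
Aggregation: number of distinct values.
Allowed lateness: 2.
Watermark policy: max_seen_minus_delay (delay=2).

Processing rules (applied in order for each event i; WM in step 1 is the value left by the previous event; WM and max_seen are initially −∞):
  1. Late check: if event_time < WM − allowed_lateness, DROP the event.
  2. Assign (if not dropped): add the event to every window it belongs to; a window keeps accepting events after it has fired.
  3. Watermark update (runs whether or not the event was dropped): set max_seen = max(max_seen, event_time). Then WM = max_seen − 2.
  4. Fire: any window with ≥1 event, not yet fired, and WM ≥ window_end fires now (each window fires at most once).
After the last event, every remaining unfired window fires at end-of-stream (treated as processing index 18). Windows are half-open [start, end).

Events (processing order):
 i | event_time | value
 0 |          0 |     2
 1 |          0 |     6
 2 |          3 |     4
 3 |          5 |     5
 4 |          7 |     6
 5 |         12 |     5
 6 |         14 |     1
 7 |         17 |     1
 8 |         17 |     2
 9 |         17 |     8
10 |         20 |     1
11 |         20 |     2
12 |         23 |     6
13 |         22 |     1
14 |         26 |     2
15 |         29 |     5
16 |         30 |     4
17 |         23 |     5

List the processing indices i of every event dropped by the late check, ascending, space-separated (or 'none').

i=0 t=0 v=2: → [0,8); WM=-2
i=1 t=0 v=6: → [0,8); WM=-2
i=2 t=3 v=4: → [0,8); WM=1
i=3 t=5 v=5: → [0,8); WM=3
i=4 t=7 v=6: → [0,8); WM=5
i=5 t=12 v=5: → [8,16); WM=10; [0,8) fires=4
i=6 t=14 v=1: → [8,16); WM=12
i=7 t=17 v=1: → [16,24); WM=15
i=8 t=17 v=2: → [16,24); WM=15
i=9 t=17 v=8: → [16,24); WM=15
i=10 t=20 v=1: → [16,24); WM=18; [8,16) fires=2
i=11 t=20 v=2: → [16,24); WM=18
i=12 t=23 v=6: → [16,24); WM=21
i=13 t=22 v=1: → [16,24); WM=21
i=14 t=26 v=2: → [24,32); WM=24; [16,24) fires=4
i=15 t=29 v=5: → [24,32); WM=27
i=16 t=30 v=4: → [24,32); WM=28
i=17 t=23 v=5: DROP (t<28-2); WM=28

17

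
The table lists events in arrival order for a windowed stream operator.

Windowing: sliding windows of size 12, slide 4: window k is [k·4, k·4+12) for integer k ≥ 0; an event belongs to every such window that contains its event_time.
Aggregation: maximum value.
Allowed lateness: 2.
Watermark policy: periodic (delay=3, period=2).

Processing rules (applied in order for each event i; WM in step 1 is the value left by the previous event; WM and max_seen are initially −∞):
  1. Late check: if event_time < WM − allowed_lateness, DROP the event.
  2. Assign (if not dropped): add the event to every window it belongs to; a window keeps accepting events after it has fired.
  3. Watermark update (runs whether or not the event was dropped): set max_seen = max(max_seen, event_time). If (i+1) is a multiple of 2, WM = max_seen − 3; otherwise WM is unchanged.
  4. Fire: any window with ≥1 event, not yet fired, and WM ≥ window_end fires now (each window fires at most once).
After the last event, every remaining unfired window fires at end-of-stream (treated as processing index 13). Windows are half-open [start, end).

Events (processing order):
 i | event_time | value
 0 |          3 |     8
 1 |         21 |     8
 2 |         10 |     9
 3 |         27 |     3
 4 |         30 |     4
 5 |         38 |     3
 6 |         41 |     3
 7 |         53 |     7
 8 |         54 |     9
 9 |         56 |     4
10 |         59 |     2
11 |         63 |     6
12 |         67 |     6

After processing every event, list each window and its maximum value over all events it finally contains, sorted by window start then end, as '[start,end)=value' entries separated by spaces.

i=0 t=3 v=8: → [0,12); WM=−∞
i=1 t=21 v=8: → [20,32),[16,28),[12,24); WM=18; [0,12) fires=8
i=2 t=10 v=9: DROP (t<18-2); WM=18
i=3 t=27 v=3: → [24,36),[20,32),[16,28); WM=24; [12,24) fires=8
i=4 t=30 v=4: → [28,40),[24,36),[20,32); WM=24
i=5 t=38 v=3: → [36,48),[32,44),[28,40); WM=35; [16,28) fires=8 [20,32) fires=8
i=6 t=41 v=3: → [40,52),[36,48),[32,44); WM=35
i=7 t=53 v=7: → [52,64),[48,60),[44,56); WM=50; [24,36) fires=4 [28,40) fires=4 [32,44) fires=3 [36,48) fires=3
i=8 t=54 v=9: → [52,64),[48,60),[44,56); WM=50
i=9 t=56 v=4: → [56,68),[52,64),[48,60); WM=53; [40,52) fires=3
i=10 t=59 v=2: → [56,68),[52,64),[48,60); WM=53
i=11 t=63 v=6: → [60,72),[56,68),[52,64); WM=60; [44,56) fires=9 [48,60) fires=9
i=12 t=67 v=6: → [64,76),[60,72),[56,68); WM=60

[0,12)=8 [12,24)=8 [16,28)=8 [20,32)=8 [24,36)=4 [28,40)=4 [32,44)=3 [36,48)=3 [40,52)=3 [44,56)=9 [48,60)=9 [52,64)=9 [56,68)=6 [60,72)=6 [64,76)=6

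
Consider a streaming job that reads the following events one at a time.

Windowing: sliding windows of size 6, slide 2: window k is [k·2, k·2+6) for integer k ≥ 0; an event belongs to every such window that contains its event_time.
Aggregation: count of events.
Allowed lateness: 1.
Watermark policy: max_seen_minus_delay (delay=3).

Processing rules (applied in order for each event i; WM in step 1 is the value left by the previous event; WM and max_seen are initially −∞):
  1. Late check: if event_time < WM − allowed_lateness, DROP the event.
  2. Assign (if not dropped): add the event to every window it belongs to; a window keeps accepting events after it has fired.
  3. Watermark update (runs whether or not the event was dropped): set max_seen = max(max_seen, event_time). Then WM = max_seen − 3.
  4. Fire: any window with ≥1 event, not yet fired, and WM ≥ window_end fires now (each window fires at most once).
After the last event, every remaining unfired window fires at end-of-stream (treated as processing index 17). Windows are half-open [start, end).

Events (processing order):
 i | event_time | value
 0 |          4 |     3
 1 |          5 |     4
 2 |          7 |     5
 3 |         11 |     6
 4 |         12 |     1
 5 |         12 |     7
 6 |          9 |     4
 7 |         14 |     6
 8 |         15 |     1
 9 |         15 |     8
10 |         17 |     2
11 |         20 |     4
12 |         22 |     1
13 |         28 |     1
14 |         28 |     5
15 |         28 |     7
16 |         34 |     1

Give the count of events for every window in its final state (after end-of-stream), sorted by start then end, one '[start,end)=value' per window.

i=0 t=4 v=3: → [4,10),[2,8),[0,6); WM=1
i=1 t=5 v=4: → [4,10),[2,8),[0,6); WM=2
i=2 t=7 v=5: → [6,12),[4,10),[2,8); WM=4
i=3 t=11 v=6: → [10,16),[8,14),[6,12); WM=8; [0,6) fires=2 [2,8) fires=3
i=4 t=12 v=1: → [12,18),[10,16),[8,14); WM=9
i=5 t=12 v=7: → [12,18),[10,16),[8,14); WM=9
i=6 t=9 v=4: → [8,14),[6,12),[4,10); WM=9
i=7 t=14 v=6: → [14,20),[12,18),[10,16); WM=11; [4,10) fires=4
i=8 t=15 v=1: → [14,20),[12,18),[10,16); WM=12; [6,12) fires=3
i=9 t=15 v=8: → [14,20),[12,18),[10,16); WM=12
i=10 t=17 v=2: → [16,22),[14,20),[12,18); WM=14; [8,14) fires=4
i=11 t=20 v=4: → [20,26),[18,24),[16,22); WM=17; [10,16) fires=6
i=12 t=22 v=1: → [22,28),[20,26),[18,24); WM=19; [12,18) fires=6
i=13 t=28 v=1: → [28,34),[26,32),[24,30); WM=25; [14,20) fires=4 [16,22) fires=2 [18,24) fires=2
i=14 t=28 v=5: → [28,34),[26,32),[24,30); WM=25
i=15 t=28 v=7: → [28,34),[26,32),[24,30); WM=25
i=16 t=34 v=1: → [34,40),[32,38),[30,36); WM=31; [20,26) fires=2 [22,28) fires=1 [24,30) fires=3

[0,6)=2 [2,8)=3 [4,10)=4 [6,12)=3 [8,14)=4 [10,16)=6 [12,18)=6 [14,20)=4 [16,22)=2 [18,24)=2 [20,26)=2 [22,28)=1 [24,30)=3 [26,32)=3 [28,34)=3 [30,36)=1 [32,38)=1 [34,40)=1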